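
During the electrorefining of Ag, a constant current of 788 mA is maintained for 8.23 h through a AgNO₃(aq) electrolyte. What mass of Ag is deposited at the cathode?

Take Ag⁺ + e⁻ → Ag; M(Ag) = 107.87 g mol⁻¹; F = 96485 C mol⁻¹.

Q = I·t = 0.7880 A × 29628 s = 23350 C.
n(e⁻) = Q/F = 23350 / 96485 = 0.2420 mol.
Ag⁺ + e⁻ → Ag, so n(Ag) = n(e⁻)/1 = 0.2420 mol.
m = n·M = 0.2420 × 107.87 = 26.1 g.

26.1 g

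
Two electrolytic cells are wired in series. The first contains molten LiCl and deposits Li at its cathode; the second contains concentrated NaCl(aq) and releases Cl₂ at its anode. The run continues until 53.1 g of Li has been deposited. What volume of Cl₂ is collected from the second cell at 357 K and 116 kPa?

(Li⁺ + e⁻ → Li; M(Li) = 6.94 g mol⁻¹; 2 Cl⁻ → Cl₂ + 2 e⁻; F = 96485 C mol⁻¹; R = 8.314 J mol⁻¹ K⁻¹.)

n(Li) = 53.1 / 6.94 = 7.651 mol, so n(e⁻) = 1 × 7.651 = 7.651 mol.
The cells are in series, so the same 7.651 mol of electrons passes through the second cell.
2 Cl⁻ → Cl₂ + 2 e⁻ — 2 mol e⁻ per mol Cl₂, so n(Cl₂) = 7.651/2 = 3.826 mol.
V = nRT/P = (3.826 × 8.314 × 357) / (116 × 10³) = 0.0979 m³ = 97.9 L.

97.9 L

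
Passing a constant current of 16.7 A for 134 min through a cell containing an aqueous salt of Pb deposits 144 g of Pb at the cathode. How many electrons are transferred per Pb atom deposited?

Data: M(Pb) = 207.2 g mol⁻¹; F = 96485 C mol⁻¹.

Q = I·t = 16.70 A × 8040.0 s = 134300 C, so n(e⁻) = 134300/96485 = 1.392 mol.
n(Pb) deposited = 144 / 207.2 = 0.6950 mol.
Electrons per atom = n(e⁻)/n(Pb) = 1.392 / 0.6950 = 2.00 ≈ 2, so the ion is Pb²⁺.

2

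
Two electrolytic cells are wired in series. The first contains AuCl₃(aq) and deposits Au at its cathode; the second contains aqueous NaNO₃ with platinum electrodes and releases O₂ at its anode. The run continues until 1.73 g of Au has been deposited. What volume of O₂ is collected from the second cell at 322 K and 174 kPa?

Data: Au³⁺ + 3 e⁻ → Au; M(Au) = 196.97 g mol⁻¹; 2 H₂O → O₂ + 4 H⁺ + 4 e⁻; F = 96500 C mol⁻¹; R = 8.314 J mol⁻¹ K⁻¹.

0.101 L

n(Au) = 1.73 / 196.97 = 0.008783 mol, so n(e⁻) = 3 × 0.008783 = 0.02635 mol.
The cells are in series, so the same 0.02635 mol of electrons passes through the second cell.
2 H₂O → O₂ + 4 H⁺ + 4 e⁻ — 4 mol e⁻ per mol O₂, so n(O₂) = 0.02635/4 = 0.006587 mol.
V = nRT/P = (0.006587 × 8.314 × 322) / (174 × 10³) = 1.01 × 10⁻⁴ m³ = 0.101 L.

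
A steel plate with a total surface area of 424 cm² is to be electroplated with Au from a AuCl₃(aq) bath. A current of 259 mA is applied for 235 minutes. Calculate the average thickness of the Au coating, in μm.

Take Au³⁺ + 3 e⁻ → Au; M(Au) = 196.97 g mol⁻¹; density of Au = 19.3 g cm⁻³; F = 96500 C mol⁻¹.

3.04 μm

Q = I·t = 0.2590 × 14100 = 3652 C; n(e⁻) = 0.03784 mol.
n(Au) = n(e⁻)/3 = 0.01261 mol, so m = 0.01261 × 196.97 = 2.485 g.
Volume = m/ρ = 2.485 / 19.3 = 0.1287 cm³.
Thickness = V/A = 0.1287 / 424 = 3.04 × 10⁻⁴ cm = 3.04 μm.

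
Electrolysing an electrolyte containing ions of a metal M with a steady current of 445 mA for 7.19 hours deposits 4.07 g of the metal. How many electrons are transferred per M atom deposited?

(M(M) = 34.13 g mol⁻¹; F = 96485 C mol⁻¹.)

Q = I·t = 0.4450 A × 25884 s = 11520 C, so n(e⁻) = 11520/96485 = 0.1194 mol.
n(M) deposited = 4.07 / 34.13 = 0.1192 mol.
Electrons per atom = n(e⁻)/n(M) = 0.1194 / 0.1192 = 1.00 ≈ 1, so the ion is M⁺.

1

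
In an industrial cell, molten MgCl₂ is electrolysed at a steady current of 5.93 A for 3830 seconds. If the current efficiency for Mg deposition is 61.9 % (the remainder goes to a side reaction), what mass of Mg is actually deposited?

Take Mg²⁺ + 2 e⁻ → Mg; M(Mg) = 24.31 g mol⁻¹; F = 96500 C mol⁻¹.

Q = I·t = 5.930 × 3830.0 = 22710 C.
n(e⁻) = 22710/96500 = 0.2354 mol; theoretically n(Mg) = 0.2354/2 = 0.1177 mol, m_theo = 2.861 g.
At 61.9 % efficiency, m_actual = 0.619 × 2.861 = 1.77 g.

1.77 g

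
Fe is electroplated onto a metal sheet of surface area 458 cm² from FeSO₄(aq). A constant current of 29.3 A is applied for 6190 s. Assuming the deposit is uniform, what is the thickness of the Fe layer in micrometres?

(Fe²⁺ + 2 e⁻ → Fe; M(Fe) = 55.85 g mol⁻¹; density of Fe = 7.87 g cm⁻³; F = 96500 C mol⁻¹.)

Q = I·t = 29.30 × 6190.0 = 181400 C; n(e⁻) = 1.879 mol.
n(Fe) = n(e⁻)/2 = 0.9397 mol, so m = 0.9397 × 55.85 = 52.48 g.
Volume = m/ρ = 52.48 / 7.87 = 6.669 cm³.
Thickness = V/A = 6.669 / 458 = 0.0146 cm = 146 μm.

146 μm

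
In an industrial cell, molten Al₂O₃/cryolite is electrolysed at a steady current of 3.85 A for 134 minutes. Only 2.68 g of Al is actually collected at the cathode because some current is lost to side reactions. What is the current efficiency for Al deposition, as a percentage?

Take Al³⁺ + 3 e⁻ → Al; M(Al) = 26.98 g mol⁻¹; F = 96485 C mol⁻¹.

Q = I·t = 3.850 × 8040.0 = 30950 C; n(e⁻) = 30950/96485 = 0.3208 mol.
Theoretical n(Al) = n(e⁻)/3 = 0.1069 mol, i.e. m_theo = 0.1069 × 26.98 = 2.885 g.
Efficiency = m_actual / m_theo = 2.68 / 2.885 = 92.9 %.

92.9 %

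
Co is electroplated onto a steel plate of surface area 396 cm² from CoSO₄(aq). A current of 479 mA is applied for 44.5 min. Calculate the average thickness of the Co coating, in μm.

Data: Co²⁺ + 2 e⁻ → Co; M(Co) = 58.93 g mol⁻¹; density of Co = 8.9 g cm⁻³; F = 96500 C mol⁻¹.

1.11 μm

Q = I·t = 0.4790 × 2670.0 = 1279 C; n(e⁻) = 0.01325 mol.
n(Co) = n(e⁻)/2 = 0.006627 mol, so m = 0.006627 × 58.93 = 0.3905 g.
Volume = m/ρ = 0.3905 / 8.9 = 0.04388 cm³.
Thickness = V/A = 0.04388 / 396 = 1.11 × 10⁻⁴ cm = 1.11 μm.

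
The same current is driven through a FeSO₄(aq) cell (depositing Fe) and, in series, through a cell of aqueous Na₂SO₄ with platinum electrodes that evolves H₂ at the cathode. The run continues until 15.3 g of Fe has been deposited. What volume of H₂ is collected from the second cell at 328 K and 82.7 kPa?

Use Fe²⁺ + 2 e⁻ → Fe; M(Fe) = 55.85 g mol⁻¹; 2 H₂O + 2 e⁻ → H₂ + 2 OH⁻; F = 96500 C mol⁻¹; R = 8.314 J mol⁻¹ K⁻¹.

9.03 L

n(Fe) = 15.3 / 55.85 = 0.2739 mol, so n(e⁻) = 2 × 0.2739 = 0.5479 mol.
The cells are in series, so the same 0.5479 mol of electrons passes through the second cell.
2 H₂O + 2 e⁻ → H₂ + 2 OH⁻ — 2 mol e⁻ per mol H₂, so n(H₂) = 0.5479/2 = 0.2739 mol.
V = nRT/P = (0.2739 × 8.314 × 328) / (82.7 × 10³) = 0.00903 m³ = 9.03 L.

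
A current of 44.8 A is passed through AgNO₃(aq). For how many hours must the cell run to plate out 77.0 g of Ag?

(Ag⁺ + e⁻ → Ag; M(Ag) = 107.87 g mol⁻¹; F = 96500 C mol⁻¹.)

0.427 h

n(Ag) = m/M = 77.0 / 107.87 = 0.7138 mol.
Each Ag atom requires 1 electron, so n(e⁻) = 1 × 0.7138 = 0.7138 mol.
Q = n(e⁻)·F = 0.7138 × 96500 = 68880 C.
t = Q/I = 68880 / 44.80 A = 1538 s = 0.427 h.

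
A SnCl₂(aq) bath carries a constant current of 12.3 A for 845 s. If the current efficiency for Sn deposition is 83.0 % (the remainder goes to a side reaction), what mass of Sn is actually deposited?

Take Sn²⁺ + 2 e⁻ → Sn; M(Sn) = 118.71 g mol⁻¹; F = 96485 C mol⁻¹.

Q = I·t = 12.30 × 845.00 = 10390 C.
n(e⁻) = 10390/96485 = 0.1077 mol; theoretically n(Sn) = 0.1077/2 = 0.05386 mol, m_theo = 6.394 g.
At 83.0 % efficiency, m_actual = 0.830 × 6.394 = 5.31 g.

5.31 g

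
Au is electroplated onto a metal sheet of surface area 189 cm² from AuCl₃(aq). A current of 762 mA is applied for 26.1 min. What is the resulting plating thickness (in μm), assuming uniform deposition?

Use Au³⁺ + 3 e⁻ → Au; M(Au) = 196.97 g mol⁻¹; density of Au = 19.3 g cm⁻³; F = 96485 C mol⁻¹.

Q = I·t = 0.7620 × 1566.0 = 1193 C; n(e⁻) = 0.01237 mol.
n(Au) = n(e⁻)/3 = 0.004123 mol, so m = 0.004123 × 196.97 = 0.8120 g.
Volume = m/ρ = 0.8120 / 19.3 = 0.04207 cm³.
Thickness = V/A = 0.04207 / 189 = 2.23 × 10⁻⁴ cm = 2.23 μm.

2.23 μm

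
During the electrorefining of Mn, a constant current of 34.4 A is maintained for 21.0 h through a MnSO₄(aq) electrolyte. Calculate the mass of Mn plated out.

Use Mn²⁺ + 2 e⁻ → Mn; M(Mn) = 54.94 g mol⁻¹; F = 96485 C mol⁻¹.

740 g

Q = I·t = 34.40 A × 75600 s = 2601000 C.
n(e⁻) = Q/F = 2601000 / 96485 = 26.95 mol.
Mn²⁺ + 2 e⁻ → Mn, so n(Mn) = n(e⁻)/2 = 13.48 mol.
m = n·M = 13.48 × 54.94 = 740 g.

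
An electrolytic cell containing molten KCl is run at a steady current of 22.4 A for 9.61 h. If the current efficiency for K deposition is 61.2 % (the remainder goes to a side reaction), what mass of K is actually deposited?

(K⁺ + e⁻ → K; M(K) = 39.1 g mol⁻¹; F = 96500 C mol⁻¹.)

192 g

Q = I·t = 22.40 × 34596 = 775000 C.
n(e⁻) = 775000/96500 = 8.031 mol; theoretically n(K) = 8.031/1 = 8.031 mol, m_theo = 314.0 g.
At 61.2 % efficiency, m_actual = 0.612 × 314.0 = 192 g.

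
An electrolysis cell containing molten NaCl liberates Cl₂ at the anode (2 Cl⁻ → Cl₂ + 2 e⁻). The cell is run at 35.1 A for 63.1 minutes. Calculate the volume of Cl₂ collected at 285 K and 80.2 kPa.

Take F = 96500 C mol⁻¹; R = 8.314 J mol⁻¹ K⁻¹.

Q = I·t = 35.10 A × 3786.0 s = 132900 C.
n(e⁻) = Q/F = 132900 / 96500 = 1.377 mol.
2 electrons are transferred per Cl₂ molecule, so n(Cl₂) = 1.377 / 2 = 0.6885 mol.
V = nRT/P = (0.6885 × 8.314 × 285) / (80.2 × 10³ Pa) = 0.0203 m³ = 20.3 L.

20.3 L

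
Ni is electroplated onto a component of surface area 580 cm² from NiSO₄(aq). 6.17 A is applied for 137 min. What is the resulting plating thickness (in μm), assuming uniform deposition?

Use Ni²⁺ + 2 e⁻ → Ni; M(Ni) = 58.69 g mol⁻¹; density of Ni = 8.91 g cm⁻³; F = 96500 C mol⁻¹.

Q = I·t = 6.170 × 8220.0 = 50720 C; n(e⁻) = 0.5256 mol.
n(Ni) = n(e⁻)/2 = 0.2628 mol, so m = 0.2628 × 58.69 = 15.42 g.
Volume = m/ρ = 15.42 / 8.91 = 1.731 cm³.
Thickness = V/A = 1.731 / 580 = 0.00298 cm = 29.8 μm.

29.8 μm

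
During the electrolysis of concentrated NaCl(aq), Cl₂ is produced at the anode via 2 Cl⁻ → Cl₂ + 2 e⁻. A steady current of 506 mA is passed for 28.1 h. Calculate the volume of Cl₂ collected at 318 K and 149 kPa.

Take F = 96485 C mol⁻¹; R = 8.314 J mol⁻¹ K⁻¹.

Q = I·t = 0.5060 A × 101160 s = 51190 C.
n(e⁻) = Q/F = 51190 / 96485 = 0.5305 mol.
2 electrons are transferred per Cl₂ molecule, so n(Cl₂) = 0.5305 / 2 = 0.2653 mol.
V = nRT/P = (0.2653 × 8.314 × 318) / (149 × 10³ Pa) = 0.00471 m³ = 4.71 L.

4.71 L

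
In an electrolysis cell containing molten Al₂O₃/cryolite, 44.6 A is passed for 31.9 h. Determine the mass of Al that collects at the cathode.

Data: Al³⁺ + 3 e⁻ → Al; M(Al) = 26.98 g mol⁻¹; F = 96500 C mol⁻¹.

Q = I·t = 44.60 A × 114840 s = 5122000 C.
n(e⁻) = Q/F = 5122000 / 96500 = 53.08 mol.
Al³⁺ + 3 e⁻ → Al, so n(Al) = n(e⁻)/3 = 17.69 mol.
m = n·M = 17.69 × 26.98 = 477 g.

477 g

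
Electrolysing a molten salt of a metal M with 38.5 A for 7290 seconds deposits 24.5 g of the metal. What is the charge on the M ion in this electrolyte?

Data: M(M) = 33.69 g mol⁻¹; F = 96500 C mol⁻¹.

+4

Q = I·t = 38.50 A × 7290.0 s = 280700 C, so n(e⁻) = 280700/96500 = 2.908 mol.
n(M) deposited = 24.5 / 33.69 = 0.7272 mol.
Electrons per atom = n(e⁻)/n(M) = 2.908 / 0.7272 = 4.00 ≈ 4, so the ion is M⁴⁺.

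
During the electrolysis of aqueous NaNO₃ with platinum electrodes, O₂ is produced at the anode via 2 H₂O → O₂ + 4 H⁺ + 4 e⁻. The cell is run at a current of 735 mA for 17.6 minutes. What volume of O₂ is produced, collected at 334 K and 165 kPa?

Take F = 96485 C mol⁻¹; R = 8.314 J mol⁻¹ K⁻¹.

Q = I·t = 0.7350 A × 1056.0 s = 776.2 C.
n(e⁻) = Q/F = 776.2 / 96485 = 0.008044 mol.
4 electrons are transferred per O₂ molecule, so n(O₂) = 0.008044 / 4 = 0.002011 mol.
V = nRT/P = (0.002011 × 8.314 × 334) / (165 × 10³ Pa) = 3.38 × 10⁻⁵ m³ = 0.0338 L.

0.0338 L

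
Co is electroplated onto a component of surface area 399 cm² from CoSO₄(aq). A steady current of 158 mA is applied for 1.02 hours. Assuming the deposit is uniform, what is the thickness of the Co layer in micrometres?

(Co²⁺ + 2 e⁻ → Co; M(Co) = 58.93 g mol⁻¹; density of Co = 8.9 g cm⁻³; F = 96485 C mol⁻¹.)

0.499 μm

Q = I·t = 0.1580 × 3672.0 = 580.2 C; n(e⁻) = 0.006013 mol.
n(Co) = n(e⁻)/2 = 0.003007 mol, so m = 0.003007 × 58.93 = 0.1772 g.
Volume = m/ρ = 0.1772 / 8.9 = 0.01991 cm³.
Thickness = V/A = 0.01991 / 399 = 4.99 × 10⁻⁵ cm = 0.499 μm.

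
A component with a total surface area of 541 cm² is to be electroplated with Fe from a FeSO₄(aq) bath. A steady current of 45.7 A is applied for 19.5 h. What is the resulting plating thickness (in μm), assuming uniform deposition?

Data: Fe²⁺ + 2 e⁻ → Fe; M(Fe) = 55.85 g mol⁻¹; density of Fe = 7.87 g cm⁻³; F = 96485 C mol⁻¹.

2180 μm

Q = I·t = 45.70 × 70200 = 3208000 C; n(e⁻) = 33.25 mol.
n(Fe) = n(e⁻)/2 = 16.63 mol, so m = 16.63 × 55.85 = 928.5 g.
Volume = m/ρ = 928.5 / 7.87 = 118.0 cm³.
Thickness = V/A = 118.0 / 541 = 0.218 cm = 2180 μm.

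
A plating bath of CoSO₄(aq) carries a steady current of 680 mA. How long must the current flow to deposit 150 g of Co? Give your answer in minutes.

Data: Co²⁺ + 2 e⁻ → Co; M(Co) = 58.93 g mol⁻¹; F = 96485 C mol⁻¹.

12000 min

n(Co) = m/M = 150 / 58.93 = 2.545 mol.
Each Co atom requires 2 electrons, so n(e⁻) = 2 × 2.545 = 5.091 mol.
Q = n(e⁻)·F = 5.091 × 96485 = 491200 C.
t = Q/I = 491200 / 0.6800 A = 722300 s = 12000 min.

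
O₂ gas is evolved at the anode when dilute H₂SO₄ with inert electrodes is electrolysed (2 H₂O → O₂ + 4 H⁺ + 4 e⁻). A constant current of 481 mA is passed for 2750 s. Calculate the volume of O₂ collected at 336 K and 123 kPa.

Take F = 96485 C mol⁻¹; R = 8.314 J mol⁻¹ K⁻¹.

Q = I·t = 0.4810 A × 2750.0 s = 1323 C.
n(e⁻) = Q/F = 1323 / 96485 = 0.01371 mol.
4 electrons are transferred per O₂ molecule, so n(O₂) = 0.01371 / 4 = 0.003427 mol.
V = nRT/P = (0.003427 × 8.314 × 336) / (123 × 10³ Pa) = 7.78 × 10⁻⁵ m³ = 0.0778 L.

0.0778 L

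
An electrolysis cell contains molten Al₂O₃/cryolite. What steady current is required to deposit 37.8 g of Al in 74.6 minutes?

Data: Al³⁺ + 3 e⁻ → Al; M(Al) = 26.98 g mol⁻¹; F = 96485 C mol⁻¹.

90.6 A

n(Al) = 37.8 / 26.98 = 1.401 mol.
n(e⁻) = 3 × 1.401 = 4.203 mol.
Q = n(e⁻)·F = 4.203 × 96485 = 405500 C.
I = Q/t = 405500 / 4476.0 s = 90.6 A.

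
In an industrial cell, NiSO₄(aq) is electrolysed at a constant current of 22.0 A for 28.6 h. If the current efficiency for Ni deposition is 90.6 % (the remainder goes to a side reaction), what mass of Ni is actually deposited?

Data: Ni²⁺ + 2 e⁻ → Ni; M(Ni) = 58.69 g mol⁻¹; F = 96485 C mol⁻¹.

Q = I·t = 22.00 × 102960 = 2265000 C.
n(e⁻) = 2265000/96485 = 23.48 mol; theoretically n(Ni) = 23.48/2 = 11.74 mol, m_theo = 688.9 g.
At 90.6 % efficiency, m_actual = 0.906 × 688.9 = 624 g.

624 g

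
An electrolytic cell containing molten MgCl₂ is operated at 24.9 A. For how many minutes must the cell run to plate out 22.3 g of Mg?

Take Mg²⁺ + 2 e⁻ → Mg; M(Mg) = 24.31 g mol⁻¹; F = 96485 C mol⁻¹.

118 min

n(Mg) = m/M = 22.3 / 24.31 = 0.9173 mol.
Each Mg atom requires 2 electrons, so n(e⁻) = 2 × 0.9173 = 1.835 mol.
Q = n(e⁻)·F = 1.835 × 96485 = 177000 C.
t = Q/I = 177000 / 24.90 A = 7109 s = 118 min.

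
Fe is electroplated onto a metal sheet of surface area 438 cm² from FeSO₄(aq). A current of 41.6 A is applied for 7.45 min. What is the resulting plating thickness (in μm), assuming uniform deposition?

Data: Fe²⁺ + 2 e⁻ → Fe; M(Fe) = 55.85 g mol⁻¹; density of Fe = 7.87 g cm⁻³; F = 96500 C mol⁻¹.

Q = I·t = 41.60 × 447.00 = 18600 C; n(e⁻) = 0.1927 mol.
n(Fe) = n(e⁻)/2 = 0.09635 mol, so m = 0.09635 × 55.85 = 5.381 g.
Volume = m/ρ = 5.381 / 7.87 = 0.6837 cm³.
Thickness = V/A = 0.6837 / 438 = 0.00156 cm = 15.6 μm.

15.6 μm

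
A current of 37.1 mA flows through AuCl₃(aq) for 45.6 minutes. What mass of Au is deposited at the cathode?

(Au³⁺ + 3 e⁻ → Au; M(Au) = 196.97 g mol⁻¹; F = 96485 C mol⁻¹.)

Q = I·t = 0.03710 A × 2736.0 s = 101.5 C.
n(e⁻) = Q/F = 101.5 / 96485 = 0.001052 mol.
Au³⁺ + 3 e⁻ → Au, so n(Au) = n(e⁻)/3 = 0.0003507 mol.
m = n·M = 0.0003507 × 196.97 = 0.0691 g.

0.0691 g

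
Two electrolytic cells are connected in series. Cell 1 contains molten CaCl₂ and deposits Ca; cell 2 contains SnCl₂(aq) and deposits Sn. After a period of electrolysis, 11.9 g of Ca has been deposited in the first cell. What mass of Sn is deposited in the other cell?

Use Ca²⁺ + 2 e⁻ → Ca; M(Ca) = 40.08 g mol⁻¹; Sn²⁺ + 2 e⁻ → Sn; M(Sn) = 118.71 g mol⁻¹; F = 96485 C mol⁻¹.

n(Ca) = 11.9 / 40.08 = 0.2969 mol.
Since Ca²⁺ + 2 e⁻ → Ca, n(e⁻) passed = 2 × 0.2969 = 0.5938 mol.
Cells in series carry the same charge, so the same 0.5938 mol of electrons passes through cell 2.
Sn²⁺ + 2 e⁻ → Sn, so n(Sn) = 0.5938 / 2 = 0.2969 mol.
m(Sn) = 0.2969 × 118.71 = 35.2 g.

35.2 g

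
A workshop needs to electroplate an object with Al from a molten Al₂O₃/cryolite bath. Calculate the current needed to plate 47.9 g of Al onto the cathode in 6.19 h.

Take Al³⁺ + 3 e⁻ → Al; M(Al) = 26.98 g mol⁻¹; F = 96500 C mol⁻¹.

n(Al) = 47.9 / 26.98 = 1.775 mol.
n(e⁻) = 3 × 1.775 = 5.326 mol.
Q = n(e⁻)·F = 5.326 × 96500 = 514000 C.
I = Q/t = 514000 / 22284 s = 23.1 A.

23.1 A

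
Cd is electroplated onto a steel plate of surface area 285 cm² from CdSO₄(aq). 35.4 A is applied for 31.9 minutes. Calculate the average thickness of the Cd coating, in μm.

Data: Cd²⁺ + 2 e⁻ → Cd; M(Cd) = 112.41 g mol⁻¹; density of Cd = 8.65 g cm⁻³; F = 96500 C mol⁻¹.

160 μm

Q = I·t = 35.40 × 1914.0 = 67760 C; n(e⁻) = 0.7021 mol.
n(Cd) = n(e⁻)/2 = 0.3511 mol, so m = 0.3511 × 112.41 = 39.46 g.
Volume = m/ρ = 39.46 / 8.65 = 4.562 cm³.
Thickness = V/A = 4.562 / 285 = 0.0160 cm = 160 μm.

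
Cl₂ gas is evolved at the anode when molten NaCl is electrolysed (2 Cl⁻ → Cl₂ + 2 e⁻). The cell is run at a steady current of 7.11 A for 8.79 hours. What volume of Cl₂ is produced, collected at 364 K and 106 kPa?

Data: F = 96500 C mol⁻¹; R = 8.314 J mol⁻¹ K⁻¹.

33.3 L

Q = I·t = 7.110 A × 31644 s = 225000 C.
n(e⁻) = Q/F = 225000 / 96500 = 2.331 mol.
2 electrons are transferred per Cl₂ molecule, so n(Cl₂) = 2.331 / 2 = 1.166 mol.
V = nRT/P = (1.166 × 8.314 × 364) / (106 × 10³ Pa) = 0.0333 m³ = 33.3 L.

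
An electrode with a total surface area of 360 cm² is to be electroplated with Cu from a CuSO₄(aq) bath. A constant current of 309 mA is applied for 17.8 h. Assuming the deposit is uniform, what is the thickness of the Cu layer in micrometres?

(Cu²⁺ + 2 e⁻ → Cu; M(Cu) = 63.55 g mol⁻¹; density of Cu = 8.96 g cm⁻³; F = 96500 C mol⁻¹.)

20.2 μm

Q = I·t = 0.3090 × 64080 = 19800 C; n(e⁻) = 0.2052 mol.
n(Cu) = n(e⁻)/2 = 0.1026 mol, so m = 0.1026 × 63.55 = 6.520 g.
Volume = m/ρ = 6.520 / 8.96 = 0.7277 cm³.
Thickness = V/A = 0.7277 / 360 = 0.00202 cm = 20.2 μm.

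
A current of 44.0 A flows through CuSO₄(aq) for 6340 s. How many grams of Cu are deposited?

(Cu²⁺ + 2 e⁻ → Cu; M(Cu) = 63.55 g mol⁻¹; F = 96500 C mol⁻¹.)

Q = I·t = 44.00 A × 6340.0 s = 279000 C.
n(e⁻) = Q/F = 279000 / 96500 = 2.891 mol.
Cu²⁺ + 2 e⁻ → Cu, so n(Cu) = n(e⁻)/2 = 1.445 mol.
m = n·M = 1.445 × 63.55 = 91.9 g.

91.9 g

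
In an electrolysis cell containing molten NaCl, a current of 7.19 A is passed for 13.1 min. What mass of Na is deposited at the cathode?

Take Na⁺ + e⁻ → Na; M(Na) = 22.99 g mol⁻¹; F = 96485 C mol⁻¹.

Q = I·t = 7.190 A × 786.00 s = 5651 C.
n(e⁻) = Q/F = 5651 / 96485 = 0.05857 mol.
Na⁺ + e⁻ → Na, so n(Na) = n(e⁻)/1 = 0.05857 mol.
m = n·M = 0.05857 × 22.99 = 1.35 g.

1.35 g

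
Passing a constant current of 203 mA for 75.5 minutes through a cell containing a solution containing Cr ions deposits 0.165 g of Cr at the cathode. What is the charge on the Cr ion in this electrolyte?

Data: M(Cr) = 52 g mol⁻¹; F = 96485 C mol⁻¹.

Q = I·t = 0.2030 A × 4530.0 s = 919.6 C, so n(e⁻) = 919.6/96485 = 0.009531 mol.
n(Cr) deposited = 0.165 / 52 = 0.003173 mol.
Electrons per atom = n(e⁻)/n(Cr) = 0.009531 / 0.003173 = 3.00 ≈ 3, so the ion is Cr³⁺.

+3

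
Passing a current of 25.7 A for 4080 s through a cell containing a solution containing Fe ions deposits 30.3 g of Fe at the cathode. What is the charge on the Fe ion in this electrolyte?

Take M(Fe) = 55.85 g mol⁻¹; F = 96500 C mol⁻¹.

+2

Q = I·t = 25.70 A × 4080.0 s = 104900 C, so n(e⁻) = 104900/96500 = 1.087 mol.
n(Fe) deposited = 30.3 / 55.85 = 0.5425 mol.
Electrons per atom = n(e⁻)/n(Fe) = 1.087 / 0.5425 = 2.00 ≈ 2, so the ion is Fe²⁺.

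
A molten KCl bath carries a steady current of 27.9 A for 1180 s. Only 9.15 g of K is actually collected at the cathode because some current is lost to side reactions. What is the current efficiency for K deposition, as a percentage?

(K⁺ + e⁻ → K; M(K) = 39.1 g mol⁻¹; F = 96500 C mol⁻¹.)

Q = I·t = 27.90 × 1180.0 = 32920 C; n(e⁻) = 32920/96500 = 0.3412 mol.
Theoretical n(K) = n(e⁻)/1 = 0.3412 mol, i.e. m_theo = 0.3412 × 39.1 = 13.34 g.
Efficiency = m_actual / m_theo = 9.15 / 13.34 = 68.6 %.

68.6 %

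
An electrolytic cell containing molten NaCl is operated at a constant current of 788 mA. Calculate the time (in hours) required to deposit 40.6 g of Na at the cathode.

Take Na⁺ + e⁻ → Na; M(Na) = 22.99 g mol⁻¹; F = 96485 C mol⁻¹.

60.1 h

n(Na) = m/M = 40.6 / 22.99 = 1.766 mol.
Each Na atom requires 1 electron, so n(e⁻) = 1 × 1.766 = 1.766 mol.
Q = n(e⁻)·F = 1.766 × 96485 = 170400 C.
t = Q/I = 170400 / 0.7880 A = 216200 s = 60.1 h.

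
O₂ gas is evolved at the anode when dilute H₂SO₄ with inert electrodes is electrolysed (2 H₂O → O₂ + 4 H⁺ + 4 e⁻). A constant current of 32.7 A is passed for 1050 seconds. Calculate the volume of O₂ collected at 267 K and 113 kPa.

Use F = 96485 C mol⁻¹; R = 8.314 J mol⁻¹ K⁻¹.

Q = I·t = 32.70 A × 1050.0 s = 34340 C.
n(e⁻) = Q/F = 34340 / 96485 = 0.3559 mol.
4 electrons are transferred per O₂ molecule, so n(O₂) = 0.3559 / 4 = 0.08896 mol.
V = nRT/P = (0.08896 × 8.314 × 267) / (113 × 10³ Pa) = 0.00175 m³ = 1.75 L.

1.75 L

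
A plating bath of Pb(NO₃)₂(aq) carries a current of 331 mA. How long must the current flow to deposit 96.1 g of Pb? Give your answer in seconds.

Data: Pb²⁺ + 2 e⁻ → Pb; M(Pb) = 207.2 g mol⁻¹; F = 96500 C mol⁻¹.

2.70 × 10⁵ s

n(Pb) = m/M = 96.1 / 207.2 = 0.4638 mol.
Each Pb atom requires 2 electrons, so n(e⁻) = 2 × 0.4638 = 0.9276 mol.
Q = n(e⁻)·F = 0.9276 × 96500 = 89510 C.
t = Q/I = 89510 / 0.3310 A = 270400 s.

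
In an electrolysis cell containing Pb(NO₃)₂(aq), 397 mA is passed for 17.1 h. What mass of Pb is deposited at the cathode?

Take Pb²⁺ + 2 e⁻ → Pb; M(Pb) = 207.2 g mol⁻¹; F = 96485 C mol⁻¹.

26.2 g

Q = I·t = 0.3970 A × 61560 s = 24440 C.
n(e⁻) = Q/F = 24440 / 96485 = 0.2533 mol.
Pb²⁺ + 2 e⁻ → Pb, so n(Pb) = n(e⁻)/2 = 0.1266 mol.
m = n·M = 0.1266 × 207.2 = 26.2 g.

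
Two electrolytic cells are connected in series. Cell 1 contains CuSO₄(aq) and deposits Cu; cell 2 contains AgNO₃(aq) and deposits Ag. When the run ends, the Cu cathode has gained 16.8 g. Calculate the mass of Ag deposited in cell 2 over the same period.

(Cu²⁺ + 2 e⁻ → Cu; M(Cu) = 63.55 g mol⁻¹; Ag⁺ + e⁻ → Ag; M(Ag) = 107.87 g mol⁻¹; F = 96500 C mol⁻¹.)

n(Cu) = 16.8 / 63.55 = 0.2644 mol.
Since Cu²⁺ + 2 e⁻ → Cu, n(e⁻) passed = 2 × 0.2644 = 0.5287 mol.
Cells in series carry the same charge, so the same 0.5287 mol of electrons passes through cell 2.
Ag⁺ + e⁻ → Ag, so n(Ag) = 0.5287 / 1 = 0.5287 mol.
m(Ag) = 0.5287 × 107.87 = 57.0 g.

57.0 g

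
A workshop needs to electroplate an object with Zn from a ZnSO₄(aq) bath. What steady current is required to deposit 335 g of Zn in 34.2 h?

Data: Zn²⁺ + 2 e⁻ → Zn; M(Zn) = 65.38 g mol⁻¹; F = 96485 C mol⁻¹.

n(Zn) = 335 / 65.38 = 5.124 mol.
n(e⁻) = 2 × 5.124 = 10.25 mol.
Q = n(e⁻)·F = 10.25 × 96485 = 988800 C.
I = Q/t = 988800 / 123120 s = 8.03 A.

8.03 A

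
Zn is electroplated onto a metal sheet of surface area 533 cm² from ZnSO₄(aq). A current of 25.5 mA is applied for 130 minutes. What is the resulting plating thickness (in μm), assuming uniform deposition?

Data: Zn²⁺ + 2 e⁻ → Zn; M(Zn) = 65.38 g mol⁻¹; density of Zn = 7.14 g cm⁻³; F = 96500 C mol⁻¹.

Q = I·t = 0.02550 × 7800.0 = 198.9 C; n(e⁻) = 0.002061 mol.
n(Zn) = n(e⁻)/2 = 0.001031 mol, so m = 0.001031 × 65.38 = 0.06738 g.
Volume = m/ρ = 0.06738 / 7.14 = 0.009437 cm³.
Thickness = V/A = 0.009437 / 533 = 1.77 × 10⁻⁵ cm = 0.177 μm.

0.177 μm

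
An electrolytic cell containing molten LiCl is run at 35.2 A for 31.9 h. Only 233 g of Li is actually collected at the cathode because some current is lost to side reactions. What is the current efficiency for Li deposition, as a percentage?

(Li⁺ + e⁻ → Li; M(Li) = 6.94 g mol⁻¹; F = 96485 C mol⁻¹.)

80.1 %

Q = I·t = 35.20 × 114840 = 4042000 C; n(e⁻) = 4042000/96485 = 41.90 mol.
Theoretical n(Li) = n(e⁻)/1 = 41.90 mol, i.e. m_theo = 41.90 × 6.94 = 290.8 g.
Efficiency = m_actual / m_theo = 233 / 290.8 = 80.1 %.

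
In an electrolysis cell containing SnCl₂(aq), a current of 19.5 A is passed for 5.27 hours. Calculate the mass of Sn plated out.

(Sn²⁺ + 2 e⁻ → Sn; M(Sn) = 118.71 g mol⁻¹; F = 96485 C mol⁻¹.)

Q = I·t = 19.50 A × 18972 s = 370000 C.
n(e⁻) = Q/F = 370000 / 96485 = 3.834 mol.
Sn²⁺ + 2 e⁻ → Sn, so n(Sn) = n(e⁻)/2 = 1.917 mol.
m = n·M = 1.917 × 118.71 = 228 g.

228 g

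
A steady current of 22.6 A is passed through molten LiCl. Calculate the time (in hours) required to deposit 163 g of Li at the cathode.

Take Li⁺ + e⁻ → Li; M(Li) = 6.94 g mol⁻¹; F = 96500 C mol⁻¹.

n(Li) = m/M = 163 / 6.94 = 23.49 mol.
Each Li atom requires 1 electron, so n(e⁻) = 1 × 23.49 = 23.49 mol.
Q = n(e⁻)·F = 23.49 × 96500 = 2266000 C.
t = Q/I = 2266000 / 22.60 A = 100300 s = 27.9 h.

27.9 h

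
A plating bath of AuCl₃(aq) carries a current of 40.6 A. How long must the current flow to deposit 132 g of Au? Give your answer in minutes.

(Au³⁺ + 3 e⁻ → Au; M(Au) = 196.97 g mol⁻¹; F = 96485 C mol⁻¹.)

n(Au) = m/M = 132 / 196.97 = 0.6702 mol.
Each Au atom requires 3 electrons, so n(e⁻) = 3 × 0.6702 = 2.010 mol.
Q = n(e⁻)·F = 2.010 × 96485 = 194000 C.
t = Q/I = 194000 / 40.60 A = 4778 s = 79.6 min.

79.6 min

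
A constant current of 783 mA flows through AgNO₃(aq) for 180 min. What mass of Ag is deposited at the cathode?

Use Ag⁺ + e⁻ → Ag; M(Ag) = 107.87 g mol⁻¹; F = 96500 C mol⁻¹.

Q = I·t = 0.7830 A × 10800 s = 8456 C.
n(e⁻) = Q/F = 8456 / 96500 = 0.08763 mol.
Ag⁺ + e⁻ → Ag, so n(Ag) = n(e⁻)/1 = 0.08763 mol.
m = n·M = 0.08763 × 107.87 = 9.45 g.

9.45 g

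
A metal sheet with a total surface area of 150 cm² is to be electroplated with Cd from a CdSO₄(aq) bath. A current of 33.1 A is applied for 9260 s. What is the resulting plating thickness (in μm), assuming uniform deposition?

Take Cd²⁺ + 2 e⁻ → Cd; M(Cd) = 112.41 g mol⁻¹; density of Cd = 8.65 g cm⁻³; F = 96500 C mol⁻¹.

Q = I·t = 33.10 × 9260.0 = 306500 C; n(e⁻) = 3.176 mol.
n(Cd) = n(e⁻)/2 = 1.588 mol, so m = 1.588 × 112.41 = 178.5 g.
Volume = m/ρ = 178.5 / 8.65 = 20.64 cm³.
Thickness = V/A = 20.64 / 150 = 0.138 cm = 1380 μm.

1380 μm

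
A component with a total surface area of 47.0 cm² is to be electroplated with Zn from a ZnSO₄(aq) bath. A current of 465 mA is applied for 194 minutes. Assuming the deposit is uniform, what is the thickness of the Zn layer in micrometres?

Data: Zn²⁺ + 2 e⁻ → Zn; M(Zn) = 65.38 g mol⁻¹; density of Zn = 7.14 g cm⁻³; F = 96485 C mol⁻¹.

54.6 μm

Q = I·t = 0.4650 × 11640 = 5413 C; n(e⁻) = 0.05610 mol.
n(Zn) = n(e⁻)/2 = 0.02805 mol, so m = 0.02805 × 65.38 = 1.834 g.
Volume = m/ρ = 1.834 / 7.14 = 0.2568 cm³.
Thickness = V/A = 0.2568 / 47.0 = 0.00546 cm = 54.6 μm.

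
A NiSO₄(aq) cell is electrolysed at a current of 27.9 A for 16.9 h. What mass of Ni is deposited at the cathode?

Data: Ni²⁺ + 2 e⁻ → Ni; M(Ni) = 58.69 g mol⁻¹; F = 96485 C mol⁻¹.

Q = I·t = 27.90 A × 60840 s = 1697000 C.
n(e⁻) = Q/F = 1697000 / 96485 = 17.59 mol.
Ni²⁺ + 2 e⁻ → Ni, so n(Ni) = n(e⁻)/2 = 8.796 mol.
m = n·M = 8.796 × 58.69 = 516 g.

516 g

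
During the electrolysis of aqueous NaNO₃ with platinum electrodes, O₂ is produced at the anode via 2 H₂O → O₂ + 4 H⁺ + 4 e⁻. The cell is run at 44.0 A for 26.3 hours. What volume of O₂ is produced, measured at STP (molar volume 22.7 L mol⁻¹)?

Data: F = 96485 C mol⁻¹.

Q = I·t = 44.00 A × 94680 s = 4166000 C.
n(e⁻) = Q/F = 4166000 / 96485 = 43.18 mol.
4 electrons are transferred per O₂ molecule, so n(O₂) = 43.18 / 4 = 10.79 mol.
V = n × V_m = 10.79 × 22.7 = 245 L.

245 L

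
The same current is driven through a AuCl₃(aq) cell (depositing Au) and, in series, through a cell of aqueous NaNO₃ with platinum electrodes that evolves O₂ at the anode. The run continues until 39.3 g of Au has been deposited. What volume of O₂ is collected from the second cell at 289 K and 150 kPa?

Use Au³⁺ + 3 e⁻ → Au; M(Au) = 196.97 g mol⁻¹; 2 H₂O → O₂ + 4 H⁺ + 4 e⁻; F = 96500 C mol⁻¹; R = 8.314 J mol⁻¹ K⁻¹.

n(Au) = 39.3 / 196.97 = 0.1995 mol, so n(e⁻) = 3 × 0.1995 = 0.5986 mol.
The cells are in series, so the same 0.5986 mol of electrons passes through the second cell.
2 H₂O → O₂ + 4 H⁺ + 4 e⁻ — 4 mol e⁻ per mol O₂, so n(O₂) = 0.5986/4 = 0.1496 mol.
V = nRT/P = (0.1496 × 8.314 × 289) / (150 × 10³) = 0.00240 m³ = 2.40 L.

2.40 L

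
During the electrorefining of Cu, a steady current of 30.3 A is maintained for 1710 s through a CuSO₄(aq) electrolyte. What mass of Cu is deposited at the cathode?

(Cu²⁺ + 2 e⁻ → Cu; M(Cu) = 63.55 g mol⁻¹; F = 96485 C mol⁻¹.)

Q = I·t = 30.30 A × 1710.0 s = 51810 C.
n(e⁻) = Q/F = 51810 / 96485 = 0.5370 mol.
Cu²⁺ + 2 e⁻ → Cu, so n(Cu) = n(e⁻)/2 = 0.2685 mol.
m = n·M = 0.2685 × 63.55 = 17.1 g.

17.1 g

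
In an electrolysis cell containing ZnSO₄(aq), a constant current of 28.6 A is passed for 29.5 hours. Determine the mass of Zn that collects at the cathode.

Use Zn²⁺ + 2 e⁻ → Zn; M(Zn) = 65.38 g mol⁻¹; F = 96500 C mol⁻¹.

1030 g

Q = I·t = 28.60 A × 106200 s = 3037000 C.
n(e⁻) = Q/F = 3037000 / 96500 = 31.47 mol.
Zn²⁺ + 2 e⁻ → Zn, so n(Zn) = n(e⁻)/2 = 15.74 mol.
m = n·M = 15.74 × 65.38 = 1030 g.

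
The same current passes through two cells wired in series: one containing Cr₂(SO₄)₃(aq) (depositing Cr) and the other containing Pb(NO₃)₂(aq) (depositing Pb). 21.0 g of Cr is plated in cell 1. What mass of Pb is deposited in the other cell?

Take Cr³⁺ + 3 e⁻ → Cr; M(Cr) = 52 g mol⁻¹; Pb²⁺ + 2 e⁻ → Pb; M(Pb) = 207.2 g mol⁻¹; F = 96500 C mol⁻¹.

126 g

n(Cr) = 21.0 / 52 = 0.4038 mol.
Since Cr³⁺ + 3 e⁻ → Cr, n(e⁻) passed = 3 × 0.4038 = 1.212 mol.
Cells in series carry the same charge, so the same 1.212 mol of electrons passes through cell 2.
Pb²⁺ + 2 e⁻ → Pb, so n(Pb) = 1.212 / 2 = 0.6058 mol.
m(Pb) = 0.6058 × 207.2 = 126 g.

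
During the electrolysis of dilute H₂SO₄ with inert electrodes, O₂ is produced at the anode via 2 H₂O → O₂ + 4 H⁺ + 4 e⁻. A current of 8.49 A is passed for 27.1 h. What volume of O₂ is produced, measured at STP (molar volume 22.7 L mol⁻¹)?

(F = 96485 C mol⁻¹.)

48.7 L

Q = I·t = 8.490 A × 97560 s = 828300 C.
n(e⁻) = Q/F = 828300 / 96485 = 8.585 mol.
4 electrons are transferred per O₂ molecule, so n(O₂) = 8.585 / 4 = 2.146 mol.
V = n × V_m = 2.146 × 22.7 = 48.7 L.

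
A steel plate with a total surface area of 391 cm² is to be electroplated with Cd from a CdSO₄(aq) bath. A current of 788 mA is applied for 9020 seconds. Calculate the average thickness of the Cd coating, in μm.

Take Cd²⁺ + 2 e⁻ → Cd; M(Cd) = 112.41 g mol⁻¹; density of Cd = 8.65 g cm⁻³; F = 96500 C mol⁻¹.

12.2 μm

Q = I·t = 0.7880 × 9020.0 = 7108 C; n(e⁻) = 0.07366 mol.
n(Cd) = n(e⁻)/2 = 0.03683 mol, so m = 0.03683 × 112.41 = 4.140 g.
Volume = m/ρ = 4.140 / 8.65 = 0.4786 cm³.
Thickness = V/A = 0.4786 / 391 = 0.00122 cm = 12.2 μm.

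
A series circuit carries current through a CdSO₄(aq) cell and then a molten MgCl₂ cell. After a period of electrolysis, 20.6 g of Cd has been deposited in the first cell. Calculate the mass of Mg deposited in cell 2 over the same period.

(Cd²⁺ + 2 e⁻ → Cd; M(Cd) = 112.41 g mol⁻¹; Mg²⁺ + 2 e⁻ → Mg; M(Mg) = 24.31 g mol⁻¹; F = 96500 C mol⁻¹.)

4.45 g

n(Cd) = 20.6 / 112.41 = 0.1833 mol.
Since Cd²⁺ + 2 e⁻ → Cd, n(e⁻) passed = 2 × 0.1833 = 0.3665 mol.
Cells in series carry the same charge, so the same 0.3665 mol of electrons passes through cell 2.
Mg²⁺ + 2 e⁻ → Mg, so n(Mg) = 0.3665 / 2 = 0.1833 mol.
m(Mg) = 0.1833 × 24.31 = 4.45 g.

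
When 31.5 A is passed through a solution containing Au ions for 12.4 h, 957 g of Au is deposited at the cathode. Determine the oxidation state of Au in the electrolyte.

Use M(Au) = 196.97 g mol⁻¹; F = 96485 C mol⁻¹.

+3

Q = I·t = 31.50 A × 44640 s = 1406000 C, so n(e⁻) = 1406000/96485 = 14.57 mol.
n(Au) deposited = 957 / 196.97 = 4.859 mol.
Electrons per atom = n(e⁻)/n(Au) = 14.57 / 4.859 = 3.00 ≈ 3, so the ion is Au³⁺.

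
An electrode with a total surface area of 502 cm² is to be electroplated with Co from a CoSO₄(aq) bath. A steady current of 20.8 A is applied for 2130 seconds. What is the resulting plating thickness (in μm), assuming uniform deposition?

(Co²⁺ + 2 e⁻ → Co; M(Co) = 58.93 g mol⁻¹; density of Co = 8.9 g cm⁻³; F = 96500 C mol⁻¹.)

Q = I·t = 20.80 × 2130.0 = 44300 C; n(e⁻) = 0.4591 mol.
n(Co) = n(e⁻)/2 = 0.2296 mol, so m = 0.2296 × 58.93 = 13.53 g.
Volume = m/ρ = 13.53 / 8.9 = 1.520 cm³.
Thickness = V/A = 1.520 / 502 = 0.00303 cm = 30.3 μm.

30.3 μm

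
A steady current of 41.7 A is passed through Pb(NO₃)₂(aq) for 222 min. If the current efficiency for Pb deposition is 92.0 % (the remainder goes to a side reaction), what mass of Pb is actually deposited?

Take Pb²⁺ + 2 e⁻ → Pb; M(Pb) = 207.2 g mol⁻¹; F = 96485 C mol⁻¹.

549 g

Q = I·t = 41.70 × 13320 = 555400 C.
n(e⁻) = 555400/96485 = 5.757 mol; theoretically n(Pb) = 5.757/2 = 2.878 mol, m_theo = 596.4 g.
At 92.0 % efficiency, m_actual = 0.920 × 596.4 = 549 g.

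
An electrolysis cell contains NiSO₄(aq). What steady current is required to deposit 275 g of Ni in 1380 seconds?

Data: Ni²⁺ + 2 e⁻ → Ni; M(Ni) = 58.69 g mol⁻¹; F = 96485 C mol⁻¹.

655 A

n(Ni) = 275 / 58.69 = 4.686 mol.
n(e⁻) = 2 × 4.686 = 9.371 mol.
Q = n(e⁻)·F = 9.371 × 96485 = 904200 C.
I = Q/t = 904200 / 1380.0 s = 655 A.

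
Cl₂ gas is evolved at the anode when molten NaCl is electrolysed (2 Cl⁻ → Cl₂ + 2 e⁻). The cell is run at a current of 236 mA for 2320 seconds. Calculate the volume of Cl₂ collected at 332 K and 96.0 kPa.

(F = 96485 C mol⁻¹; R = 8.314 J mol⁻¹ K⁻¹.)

0.0816 L

Q = I·t = 0.2360 A × 2320.0 s = 547.5 C.
n(e⁻) = Q/F = 547.5 / 96485 = 0.005675 mol.
2 electrons are transferred per Cl₂ molecule, so n(Cl₂) = 0.005675 / 2 = 0.002837 mol.
V = nRT/P = (0.002837 × 8.314 × 332) / (96.0 × 10³ Pa) = 8.16 × 10⁻⁵ m³ = 0.0816 L.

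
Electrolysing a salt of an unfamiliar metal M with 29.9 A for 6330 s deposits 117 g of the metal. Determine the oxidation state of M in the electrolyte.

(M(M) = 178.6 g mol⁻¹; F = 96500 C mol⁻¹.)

+3

Q = I·t = 29.90 A × 6330.0 s = 189300 C, so n(e⁻) = 189300/96500 = 1.961 mol.
n(M) deposited = 117 / 178.6 = 0.6551 mol.
Electrons per atom = n(e⁻)/n(M) = 1.961 / 0.6551 = 2.99 ≈ 3, so the ion is M³⁺.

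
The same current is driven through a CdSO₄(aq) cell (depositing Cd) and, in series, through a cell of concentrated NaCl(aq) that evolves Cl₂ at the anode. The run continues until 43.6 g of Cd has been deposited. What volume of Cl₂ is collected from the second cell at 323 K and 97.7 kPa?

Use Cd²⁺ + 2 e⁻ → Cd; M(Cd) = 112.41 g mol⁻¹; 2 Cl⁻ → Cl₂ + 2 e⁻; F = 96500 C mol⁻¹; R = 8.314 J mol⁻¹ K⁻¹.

10.7 L

n(Cd) = 43.6 / 112.41 = 0.3879 mol, so n(e⁻) = 2 × 0.3879 = 0.7757 mol.
The cells are in series, so the same 0.7757 mol of electrons passes through the second cell.
2 Cl⁻ → Cl₂ + 2 e⁻ — 2 mol e⁻ per mol Cl₂, so n(Cl₂) = 0.7757/2 = 0.3879 mol.
V = nRT/P = (0.3879 × 8.314 × 323) / (97.7 × 10³) = 0.0107 m³ = 10.7 L.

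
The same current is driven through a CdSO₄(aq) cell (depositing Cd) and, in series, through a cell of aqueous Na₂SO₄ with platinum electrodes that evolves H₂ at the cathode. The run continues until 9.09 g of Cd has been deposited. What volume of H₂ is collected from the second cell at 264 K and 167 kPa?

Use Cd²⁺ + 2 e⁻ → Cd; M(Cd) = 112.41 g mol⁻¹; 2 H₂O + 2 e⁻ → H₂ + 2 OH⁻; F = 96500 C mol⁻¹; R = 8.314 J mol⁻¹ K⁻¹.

1.06 L

n(Cd) = 9.09 / 112.41 = 0.08086 mol, so n(e⁻) = 2 × 0.08086 = 0.1617 mol.
The cells are in series, so the same 0.1617 mol of electrons passes through the second cell.
2 H₂O + 2 e⁻ → H₂ + 2 OH⁻ — 2 mol e⁻ per mol H₂, so n(H₂) = 0.1617/2 = 0.08086 mol.
V = nRT/P = (0.08086 × 8.314 × 264) / (167 × 10³) = 0.00106 m³ = 1.06 L.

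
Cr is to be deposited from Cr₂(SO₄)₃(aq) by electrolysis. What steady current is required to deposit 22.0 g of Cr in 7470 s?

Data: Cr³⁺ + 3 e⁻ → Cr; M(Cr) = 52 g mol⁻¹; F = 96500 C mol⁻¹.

16.4 A

n(Cr) = 22.0 / 52 = 0.4231 mol.
n(e⁻) = 3 × 0.4231 = 1.269 mol.
Q = n(e⁻)·F = 1.269 × 96500 = 122500 C.
I = Q/t = 122500 / 7470.0 s = 16.4 A.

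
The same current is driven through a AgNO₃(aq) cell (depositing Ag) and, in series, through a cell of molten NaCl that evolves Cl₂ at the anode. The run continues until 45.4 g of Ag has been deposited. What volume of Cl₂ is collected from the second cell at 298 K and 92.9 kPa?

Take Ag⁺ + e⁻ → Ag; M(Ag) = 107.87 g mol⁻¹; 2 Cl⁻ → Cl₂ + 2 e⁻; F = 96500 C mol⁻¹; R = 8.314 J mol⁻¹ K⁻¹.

5.61 L

n(Ag) = 45.4 / 107.87 = 0.4209 mol, so n(e⁻) = 1 × 0.4209 = 0.4209 mol.
The cells are in series, so the same 0.4209 mol of electrons passes through the second cell.
2 Cl⁻ → Cl₂ + 2 e⁻ — 2 mol e⁻ per mol Cl₂, so n(Cl₂) = 0.4209/2 = 0.2104 mol.
V = nRT/P = (0.2104 × 8.314 × 298) / (92.9 × 10³) = 0.00561 m³ = 5.61 L.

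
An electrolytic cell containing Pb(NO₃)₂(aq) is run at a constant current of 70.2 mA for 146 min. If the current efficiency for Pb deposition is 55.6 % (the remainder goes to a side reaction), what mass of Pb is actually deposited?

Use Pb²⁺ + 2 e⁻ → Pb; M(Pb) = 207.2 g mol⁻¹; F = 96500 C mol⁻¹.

0.367 g

Q = I·t = 0.07020 × 8760.0 = 615.0 C.
n(e⁻) = 615.0/96500 = 0.006373 mol; theoretically n(Pb) = 0.006373/2 = 0.003186 mol, m_theo = 0.6602 g.
At 55.6 % efficiency, m_actual = 0.556 × 0.6602 = 0.367 g.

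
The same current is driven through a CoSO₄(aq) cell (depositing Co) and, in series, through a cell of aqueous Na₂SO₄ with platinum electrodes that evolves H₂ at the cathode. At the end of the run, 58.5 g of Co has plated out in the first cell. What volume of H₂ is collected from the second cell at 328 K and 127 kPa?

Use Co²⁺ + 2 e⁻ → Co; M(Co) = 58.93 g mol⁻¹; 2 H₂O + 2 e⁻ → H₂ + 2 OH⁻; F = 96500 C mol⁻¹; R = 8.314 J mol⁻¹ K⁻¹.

21.3 L

n(Co) = 58.5 / 58.93 = 0.9927 mol, so n(e⁻) = 2 × 0.9927 = 1.985 mol.
The cells are in series, so the same 1.985 mol of electrons passes through the second cell.
2 H₂O + 2 e⁻ → H₂ + 2 OH⁻ — 2 mol e⁻ per mol H₂, so n(H₂) = 1.985/2 = 0.9927 mol.
V = nRT/P = (0.9927 × 8.314 × 328) / (127 × 10³) = 0.0213 m³ = 21.3 L.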